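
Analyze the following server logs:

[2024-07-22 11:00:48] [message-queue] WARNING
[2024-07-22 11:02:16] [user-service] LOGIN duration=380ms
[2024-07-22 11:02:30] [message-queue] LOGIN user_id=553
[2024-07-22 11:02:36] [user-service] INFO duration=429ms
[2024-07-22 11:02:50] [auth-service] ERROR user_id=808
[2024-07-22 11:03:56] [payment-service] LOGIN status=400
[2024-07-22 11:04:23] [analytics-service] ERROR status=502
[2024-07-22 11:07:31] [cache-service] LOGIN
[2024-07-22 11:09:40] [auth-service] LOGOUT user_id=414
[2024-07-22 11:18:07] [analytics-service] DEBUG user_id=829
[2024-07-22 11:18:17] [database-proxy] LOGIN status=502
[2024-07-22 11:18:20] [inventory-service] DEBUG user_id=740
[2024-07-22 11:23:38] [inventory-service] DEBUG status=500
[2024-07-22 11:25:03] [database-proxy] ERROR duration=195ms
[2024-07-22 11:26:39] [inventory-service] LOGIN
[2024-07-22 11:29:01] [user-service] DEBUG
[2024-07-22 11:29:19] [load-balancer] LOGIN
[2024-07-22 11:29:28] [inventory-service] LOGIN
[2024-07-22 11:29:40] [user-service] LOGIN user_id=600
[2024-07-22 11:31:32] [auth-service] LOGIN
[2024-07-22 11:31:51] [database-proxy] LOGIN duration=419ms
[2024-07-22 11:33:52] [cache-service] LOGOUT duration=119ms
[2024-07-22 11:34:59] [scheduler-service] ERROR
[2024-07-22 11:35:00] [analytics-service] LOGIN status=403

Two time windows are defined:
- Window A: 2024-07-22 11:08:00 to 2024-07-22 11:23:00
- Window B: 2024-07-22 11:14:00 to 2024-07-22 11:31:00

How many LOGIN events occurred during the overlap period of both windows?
1

To find overlap events:

1. Window A: 2024-07-22 11:08:00 to 2024-07-22 11:23:00
2. Window B: 2024-07-22 11:14:00 to 2024-07-22 11:31:00
3. Overlap period: 2024-07-22 11:14:00 to 2024-07-22 11:23:00
4. Count LOGIN events in overlap: 1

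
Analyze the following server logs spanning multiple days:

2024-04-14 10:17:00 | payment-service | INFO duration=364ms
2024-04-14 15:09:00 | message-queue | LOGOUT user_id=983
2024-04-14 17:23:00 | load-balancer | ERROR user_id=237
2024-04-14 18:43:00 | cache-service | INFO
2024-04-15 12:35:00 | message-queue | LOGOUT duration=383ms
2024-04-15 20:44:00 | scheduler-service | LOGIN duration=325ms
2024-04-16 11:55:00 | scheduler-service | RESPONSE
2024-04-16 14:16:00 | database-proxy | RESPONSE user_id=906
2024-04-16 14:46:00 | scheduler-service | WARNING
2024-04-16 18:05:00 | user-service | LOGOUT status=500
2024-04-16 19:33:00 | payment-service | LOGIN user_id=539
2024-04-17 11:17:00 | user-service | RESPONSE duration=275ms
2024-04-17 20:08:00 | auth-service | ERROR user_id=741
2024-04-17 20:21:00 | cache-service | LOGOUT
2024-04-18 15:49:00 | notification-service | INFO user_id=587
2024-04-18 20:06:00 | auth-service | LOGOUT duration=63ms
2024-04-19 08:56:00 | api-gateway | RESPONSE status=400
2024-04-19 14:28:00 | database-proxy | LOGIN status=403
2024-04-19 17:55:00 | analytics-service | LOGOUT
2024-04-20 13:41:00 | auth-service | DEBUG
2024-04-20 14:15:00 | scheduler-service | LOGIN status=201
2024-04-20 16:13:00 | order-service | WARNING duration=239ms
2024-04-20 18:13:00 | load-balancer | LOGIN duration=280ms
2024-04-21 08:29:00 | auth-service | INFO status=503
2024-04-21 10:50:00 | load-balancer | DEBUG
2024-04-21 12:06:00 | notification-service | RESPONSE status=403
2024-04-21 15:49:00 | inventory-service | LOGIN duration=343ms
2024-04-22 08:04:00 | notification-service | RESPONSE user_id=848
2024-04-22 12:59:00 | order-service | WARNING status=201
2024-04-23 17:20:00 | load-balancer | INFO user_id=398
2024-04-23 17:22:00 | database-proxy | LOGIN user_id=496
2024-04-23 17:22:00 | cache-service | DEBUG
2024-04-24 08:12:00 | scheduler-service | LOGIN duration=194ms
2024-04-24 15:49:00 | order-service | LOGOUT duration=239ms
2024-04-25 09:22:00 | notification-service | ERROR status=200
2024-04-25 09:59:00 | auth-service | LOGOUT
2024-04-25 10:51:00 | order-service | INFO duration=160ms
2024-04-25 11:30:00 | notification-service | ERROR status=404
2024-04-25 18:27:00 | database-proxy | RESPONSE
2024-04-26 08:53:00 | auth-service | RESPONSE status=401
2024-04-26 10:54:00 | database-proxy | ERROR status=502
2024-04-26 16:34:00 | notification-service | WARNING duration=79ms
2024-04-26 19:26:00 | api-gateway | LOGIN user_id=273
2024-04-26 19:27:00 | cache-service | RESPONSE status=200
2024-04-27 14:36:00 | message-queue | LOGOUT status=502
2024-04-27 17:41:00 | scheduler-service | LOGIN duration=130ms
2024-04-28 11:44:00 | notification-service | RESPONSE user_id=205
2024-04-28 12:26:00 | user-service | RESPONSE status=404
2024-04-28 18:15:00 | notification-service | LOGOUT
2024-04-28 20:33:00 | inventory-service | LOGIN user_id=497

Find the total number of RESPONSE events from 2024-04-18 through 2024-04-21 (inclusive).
2

To filter by date range:

1. Date range: 2024-04-18 through 2024-04-21, both dates inclusive
2. Filter for RESPONSE events whose date falls in this range
3. Count matching events: 2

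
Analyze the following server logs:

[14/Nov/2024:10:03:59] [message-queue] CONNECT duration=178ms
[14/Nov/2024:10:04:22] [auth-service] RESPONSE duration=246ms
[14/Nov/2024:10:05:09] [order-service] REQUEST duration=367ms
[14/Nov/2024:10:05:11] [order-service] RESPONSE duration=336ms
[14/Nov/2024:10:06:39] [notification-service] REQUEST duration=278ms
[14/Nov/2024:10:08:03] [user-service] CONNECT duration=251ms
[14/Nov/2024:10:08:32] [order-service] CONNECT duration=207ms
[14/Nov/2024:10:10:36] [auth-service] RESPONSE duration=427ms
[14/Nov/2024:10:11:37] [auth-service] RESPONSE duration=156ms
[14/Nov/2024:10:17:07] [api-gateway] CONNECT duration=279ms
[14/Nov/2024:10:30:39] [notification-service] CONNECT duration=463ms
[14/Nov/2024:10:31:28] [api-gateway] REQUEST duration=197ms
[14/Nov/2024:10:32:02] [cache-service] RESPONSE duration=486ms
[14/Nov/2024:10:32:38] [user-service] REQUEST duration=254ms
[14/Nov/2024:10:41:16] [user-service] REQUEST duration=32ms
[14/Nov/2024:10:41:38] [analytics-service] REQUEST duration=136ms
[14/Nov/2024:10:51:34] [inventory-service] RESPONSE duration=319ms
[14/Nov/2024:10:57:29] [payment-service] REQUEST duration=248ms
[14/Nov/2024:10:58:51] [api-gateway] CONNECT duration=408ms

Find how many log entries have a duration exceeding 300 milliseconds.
7

To count timeouts:

1. Threshold: 300ms
2. Extract duration from each log entry
3. Count entries where duration > 300
4. Timeout count: 7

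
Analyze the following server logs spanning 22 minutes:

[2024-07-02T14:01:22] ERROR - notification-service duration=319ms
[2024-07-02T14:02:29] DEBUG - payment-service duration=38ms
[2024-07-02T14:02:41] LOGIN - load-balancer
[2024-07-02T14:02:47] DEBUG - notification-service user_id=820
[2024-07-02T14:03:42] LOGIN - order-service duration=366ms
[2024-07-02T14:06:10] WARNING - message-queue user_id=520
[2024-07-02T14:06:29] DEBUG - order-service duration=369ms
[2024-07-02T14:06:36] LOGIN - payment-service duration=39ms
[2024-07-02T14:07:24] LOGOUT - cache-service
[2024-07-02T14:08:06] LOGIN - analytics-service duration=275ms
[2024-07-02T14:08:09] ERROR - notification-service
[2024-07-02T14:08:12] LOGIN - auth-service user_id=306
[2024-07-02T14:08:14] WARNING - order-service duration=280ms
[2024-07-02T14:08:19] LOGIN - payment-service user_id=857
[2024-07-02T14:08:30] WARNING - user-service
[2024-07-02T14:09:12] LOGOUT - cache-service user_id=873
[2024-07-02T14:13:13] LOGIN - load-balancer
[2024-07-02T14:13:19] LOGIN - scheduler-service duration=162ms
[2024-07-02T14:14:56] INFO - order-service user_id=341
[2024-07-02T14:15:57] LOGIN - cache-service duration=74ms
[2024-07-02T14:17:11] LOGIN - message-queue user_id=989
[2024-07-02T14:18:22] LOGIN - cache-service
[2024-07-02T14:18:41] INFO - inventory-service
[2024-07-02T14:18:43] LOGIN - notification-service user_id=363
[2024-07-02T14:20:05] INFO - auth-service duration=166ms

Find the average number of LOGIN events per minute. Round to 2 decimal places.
0.55

To calculate the rate:

1. Count total LOGIN events: 12
2. Total time period: 22 minutes
3. Rate = 12 / 22 = 0.55 events per minute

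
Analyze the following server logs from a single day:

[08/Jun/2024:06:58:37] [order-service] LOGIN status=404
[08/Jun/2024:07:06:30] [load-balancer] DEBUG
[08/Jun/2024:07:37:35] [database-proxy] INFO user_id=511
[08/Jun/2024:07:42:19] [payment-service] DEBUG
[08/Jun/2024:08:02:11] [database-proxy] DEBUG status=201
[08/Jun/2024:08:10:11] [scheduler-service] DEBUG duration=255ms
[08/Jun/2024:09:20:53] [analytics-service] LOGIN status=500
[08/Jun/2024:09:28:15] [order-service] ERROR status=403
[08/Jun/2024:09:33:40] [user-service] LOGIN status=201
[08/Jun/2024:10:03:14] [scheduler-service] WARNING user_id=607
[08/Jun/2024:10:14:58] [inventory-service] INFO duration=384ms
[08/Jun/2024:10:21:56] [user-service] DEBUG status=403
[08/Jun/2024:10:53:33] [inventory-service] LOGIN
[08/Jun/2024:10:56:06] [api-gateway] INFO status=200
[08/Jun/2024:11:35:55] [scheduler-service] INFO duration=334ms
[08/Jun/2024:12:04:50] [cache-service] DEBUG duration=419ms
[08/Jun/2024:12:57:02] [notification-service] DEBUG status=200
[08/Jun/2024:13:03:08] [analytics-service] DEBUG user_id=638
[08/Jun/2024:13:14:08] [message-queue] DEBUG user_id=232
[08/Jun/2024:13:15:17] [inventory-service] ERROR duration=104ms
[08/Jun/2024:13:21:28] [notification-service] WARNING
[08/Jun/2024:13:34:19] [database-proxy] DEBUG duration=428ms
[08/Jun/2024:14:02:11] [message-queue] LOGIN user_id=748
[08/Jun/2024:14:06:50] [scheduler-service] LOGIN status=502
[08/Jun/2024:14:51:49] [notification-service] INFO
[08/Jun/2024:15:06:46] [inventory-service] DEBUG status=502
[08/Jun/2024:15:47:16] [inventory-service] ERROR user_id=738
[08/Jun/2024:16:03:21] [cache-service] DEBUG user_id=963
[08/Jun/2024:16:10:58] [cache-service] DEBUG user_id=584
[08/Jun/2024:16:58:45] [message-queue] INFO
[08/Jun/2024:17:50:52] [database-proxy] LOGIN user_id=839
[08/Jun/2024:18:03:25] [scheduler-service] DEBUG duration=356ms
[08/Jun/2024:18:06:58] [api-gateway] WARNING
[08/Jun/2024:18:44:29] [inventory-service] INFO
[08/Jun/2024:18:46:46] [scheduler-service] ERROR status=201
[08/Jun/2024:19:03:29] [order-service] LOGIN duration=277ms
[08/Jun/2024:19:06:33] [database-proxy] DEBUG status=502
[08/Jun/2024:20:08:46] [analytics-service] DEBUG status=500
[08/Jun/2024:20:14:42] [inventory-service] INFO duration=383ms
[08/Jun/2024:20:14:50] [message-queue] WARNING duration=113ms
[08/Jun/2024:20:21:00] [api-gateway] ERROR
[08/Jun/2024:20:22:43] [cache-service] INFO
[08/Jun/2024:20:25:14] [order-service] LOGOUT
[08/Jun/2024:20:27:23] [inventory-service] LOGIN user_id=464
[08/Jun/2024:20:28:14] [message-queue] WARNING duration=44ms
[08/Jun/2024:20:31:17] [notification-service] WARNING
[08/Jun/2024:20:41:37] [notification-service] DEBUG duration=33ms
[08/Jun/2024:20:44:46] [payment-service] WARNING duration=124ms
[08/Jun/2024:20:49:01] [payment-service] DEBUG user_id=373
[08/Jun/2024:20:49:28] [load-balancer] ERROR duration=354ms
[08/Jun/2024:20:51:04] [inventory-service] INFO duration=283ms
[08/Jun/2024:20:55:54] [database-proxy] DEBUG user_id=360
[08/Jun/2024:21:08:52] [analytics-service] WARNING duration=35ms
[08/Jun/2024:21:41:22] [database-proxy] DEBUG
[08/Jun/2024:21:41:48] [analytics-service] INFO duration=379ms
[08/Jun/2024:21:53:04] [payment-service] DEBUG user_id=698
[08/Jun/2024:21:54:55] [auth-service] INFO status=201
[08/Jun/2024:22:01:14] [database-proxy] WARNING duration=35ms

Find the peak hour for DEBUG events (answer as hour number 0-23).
20

To find the peak hour:

1. Group all DEBUG events by hour
2. Count events in each hour
3. Find hour with maximum count
4. Peak hour: 20 (with 4 events)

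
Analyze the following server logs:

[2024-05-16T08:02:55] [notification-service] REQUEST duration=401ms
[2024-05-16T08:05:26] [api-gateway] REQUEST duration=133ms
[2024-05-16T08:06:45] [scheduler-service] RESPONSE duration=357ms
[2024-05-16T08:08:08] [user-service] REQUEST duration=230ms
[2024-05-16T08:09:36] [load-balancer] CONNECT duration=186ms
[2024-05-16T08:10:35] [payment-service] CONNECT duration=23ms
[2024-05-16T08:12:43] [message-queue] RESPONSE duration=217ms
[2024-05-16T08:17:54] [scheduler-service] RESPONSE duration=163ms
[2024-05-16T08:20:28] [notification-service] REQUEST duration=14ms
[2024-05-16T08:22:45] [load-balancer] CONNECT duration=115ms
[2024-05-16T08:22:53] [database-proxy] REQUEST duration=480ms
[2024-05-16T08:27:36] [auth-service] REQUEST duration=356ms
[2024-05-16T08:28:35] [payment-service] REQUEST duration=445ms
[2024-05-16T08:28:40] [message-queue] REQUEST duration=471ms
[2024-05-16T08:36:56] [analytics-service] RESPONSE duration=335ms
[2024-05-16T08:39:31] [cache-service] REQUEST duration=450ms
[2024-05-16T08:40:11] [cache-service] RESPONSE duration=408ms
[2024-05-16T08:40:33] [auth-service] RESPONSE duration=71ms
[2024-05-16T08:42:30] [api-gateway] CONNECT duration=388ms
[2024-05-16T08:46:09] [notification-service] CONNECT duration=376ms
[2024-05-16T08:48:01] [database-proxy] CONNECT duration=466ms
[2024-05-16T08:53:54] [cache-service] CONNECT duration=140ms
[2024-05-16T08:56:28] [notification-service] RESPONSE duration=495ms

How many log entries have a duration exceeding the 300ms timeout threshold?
13

To count timeouts:

1. Threshold: 300ms
2. Extract duration from each log entry
3. Count entries where duration > 300
4. Timeout count: 13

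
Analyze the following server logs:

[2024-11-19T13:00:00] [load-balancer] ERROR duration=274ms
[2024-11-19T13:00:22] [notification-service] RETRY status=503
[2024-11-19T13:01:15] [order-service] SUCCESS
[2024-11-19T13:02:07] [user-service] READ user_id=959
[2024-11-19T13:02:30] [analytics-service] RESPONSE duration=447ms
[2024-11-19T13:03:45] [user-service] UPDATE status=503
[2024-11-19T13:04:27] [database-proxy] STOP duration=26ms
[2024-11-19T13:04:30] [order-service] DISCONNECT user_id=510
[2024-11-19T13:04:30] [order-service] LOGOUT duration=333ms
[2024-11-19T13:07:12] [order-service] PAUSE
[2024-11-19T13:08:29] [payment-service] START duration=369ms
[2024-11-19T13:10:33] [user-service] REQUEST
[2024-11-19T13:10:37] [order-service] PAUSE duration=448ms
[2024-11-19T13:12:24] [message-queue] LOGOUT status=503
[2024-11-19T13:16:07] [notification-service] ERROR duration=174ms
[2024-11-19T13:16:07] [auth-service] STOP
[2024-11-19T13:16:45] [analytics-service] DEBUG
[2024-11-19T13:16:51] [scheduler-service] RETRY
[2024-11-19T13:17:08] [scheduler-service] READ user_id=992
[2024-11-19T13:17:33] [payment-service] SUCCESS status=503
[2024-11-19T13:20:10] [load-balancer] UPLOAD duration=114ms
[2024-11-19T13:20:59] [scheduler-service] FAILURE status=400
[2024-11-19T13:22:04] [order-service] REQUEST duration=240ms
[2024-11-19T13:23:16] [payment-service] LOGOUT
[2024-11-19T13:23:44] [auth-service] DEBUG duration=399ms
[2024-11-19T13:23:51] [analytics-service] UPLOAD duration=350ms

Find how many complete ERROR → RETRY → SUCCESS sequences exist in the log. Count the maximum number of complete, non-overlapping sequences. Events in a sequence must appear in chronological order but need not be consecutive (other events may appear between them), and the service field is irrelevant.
2

To count sequences:

1. Look for pattern: ERROR → RETRY → SUCCESS
2. Greedily scan the log in chronological order, matching each sequence element in turn (ignoring service)
3. Each time the full pattern completes, increment the count and restart matching from the next event
4. Complete non-overlapping sequences found: 2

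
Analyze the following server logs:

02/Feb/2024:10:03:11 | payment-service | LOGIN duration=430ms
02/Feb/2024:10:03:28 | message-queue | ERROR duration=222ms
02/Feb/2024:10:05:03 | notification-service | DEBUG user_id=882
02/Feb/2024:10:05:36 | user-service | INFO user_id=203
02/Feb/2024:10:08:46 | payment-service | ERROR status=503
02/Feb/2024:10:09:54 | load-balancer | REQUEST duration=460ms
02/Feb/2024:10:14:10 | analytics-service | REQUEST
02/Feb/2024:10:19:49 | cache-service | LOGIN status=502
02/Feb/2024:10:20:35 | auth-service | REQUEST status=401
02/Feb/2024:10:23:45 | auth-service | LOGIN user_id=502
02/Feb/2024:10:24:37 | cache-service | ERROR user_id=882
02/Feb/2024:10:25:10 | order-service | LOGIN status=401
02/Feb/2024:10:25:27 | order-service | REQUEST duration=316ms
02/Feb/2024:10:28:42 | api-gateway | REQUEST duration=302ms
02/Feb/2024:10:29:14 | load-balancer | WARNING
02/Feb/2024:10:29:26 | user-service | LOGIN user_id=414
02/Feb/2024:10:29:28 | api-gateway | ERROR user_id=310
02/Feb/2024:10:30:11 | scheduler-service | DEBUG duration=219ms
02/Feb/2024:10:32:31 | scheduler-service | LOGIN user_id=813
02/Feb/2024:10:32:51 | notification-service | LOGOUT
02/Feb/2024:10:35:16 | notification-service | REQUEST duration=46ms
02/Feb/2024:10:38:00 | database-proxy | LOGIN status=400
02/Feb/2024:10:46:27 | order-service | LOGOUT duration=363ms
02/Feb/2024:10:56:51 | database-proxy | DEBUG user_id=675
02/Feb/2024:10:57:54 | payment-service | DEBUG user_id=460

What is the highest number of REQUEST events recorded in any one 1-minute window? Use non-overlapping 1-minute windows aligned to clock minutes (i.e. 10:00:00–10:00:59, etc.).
1

To find the burst window:

1. Divide the log period into non-overlapping 1-minute windows starting at 10:00
2. Count REQUEST events in each window
3. Find the window with maximum count
4. Maximum events in a window: 1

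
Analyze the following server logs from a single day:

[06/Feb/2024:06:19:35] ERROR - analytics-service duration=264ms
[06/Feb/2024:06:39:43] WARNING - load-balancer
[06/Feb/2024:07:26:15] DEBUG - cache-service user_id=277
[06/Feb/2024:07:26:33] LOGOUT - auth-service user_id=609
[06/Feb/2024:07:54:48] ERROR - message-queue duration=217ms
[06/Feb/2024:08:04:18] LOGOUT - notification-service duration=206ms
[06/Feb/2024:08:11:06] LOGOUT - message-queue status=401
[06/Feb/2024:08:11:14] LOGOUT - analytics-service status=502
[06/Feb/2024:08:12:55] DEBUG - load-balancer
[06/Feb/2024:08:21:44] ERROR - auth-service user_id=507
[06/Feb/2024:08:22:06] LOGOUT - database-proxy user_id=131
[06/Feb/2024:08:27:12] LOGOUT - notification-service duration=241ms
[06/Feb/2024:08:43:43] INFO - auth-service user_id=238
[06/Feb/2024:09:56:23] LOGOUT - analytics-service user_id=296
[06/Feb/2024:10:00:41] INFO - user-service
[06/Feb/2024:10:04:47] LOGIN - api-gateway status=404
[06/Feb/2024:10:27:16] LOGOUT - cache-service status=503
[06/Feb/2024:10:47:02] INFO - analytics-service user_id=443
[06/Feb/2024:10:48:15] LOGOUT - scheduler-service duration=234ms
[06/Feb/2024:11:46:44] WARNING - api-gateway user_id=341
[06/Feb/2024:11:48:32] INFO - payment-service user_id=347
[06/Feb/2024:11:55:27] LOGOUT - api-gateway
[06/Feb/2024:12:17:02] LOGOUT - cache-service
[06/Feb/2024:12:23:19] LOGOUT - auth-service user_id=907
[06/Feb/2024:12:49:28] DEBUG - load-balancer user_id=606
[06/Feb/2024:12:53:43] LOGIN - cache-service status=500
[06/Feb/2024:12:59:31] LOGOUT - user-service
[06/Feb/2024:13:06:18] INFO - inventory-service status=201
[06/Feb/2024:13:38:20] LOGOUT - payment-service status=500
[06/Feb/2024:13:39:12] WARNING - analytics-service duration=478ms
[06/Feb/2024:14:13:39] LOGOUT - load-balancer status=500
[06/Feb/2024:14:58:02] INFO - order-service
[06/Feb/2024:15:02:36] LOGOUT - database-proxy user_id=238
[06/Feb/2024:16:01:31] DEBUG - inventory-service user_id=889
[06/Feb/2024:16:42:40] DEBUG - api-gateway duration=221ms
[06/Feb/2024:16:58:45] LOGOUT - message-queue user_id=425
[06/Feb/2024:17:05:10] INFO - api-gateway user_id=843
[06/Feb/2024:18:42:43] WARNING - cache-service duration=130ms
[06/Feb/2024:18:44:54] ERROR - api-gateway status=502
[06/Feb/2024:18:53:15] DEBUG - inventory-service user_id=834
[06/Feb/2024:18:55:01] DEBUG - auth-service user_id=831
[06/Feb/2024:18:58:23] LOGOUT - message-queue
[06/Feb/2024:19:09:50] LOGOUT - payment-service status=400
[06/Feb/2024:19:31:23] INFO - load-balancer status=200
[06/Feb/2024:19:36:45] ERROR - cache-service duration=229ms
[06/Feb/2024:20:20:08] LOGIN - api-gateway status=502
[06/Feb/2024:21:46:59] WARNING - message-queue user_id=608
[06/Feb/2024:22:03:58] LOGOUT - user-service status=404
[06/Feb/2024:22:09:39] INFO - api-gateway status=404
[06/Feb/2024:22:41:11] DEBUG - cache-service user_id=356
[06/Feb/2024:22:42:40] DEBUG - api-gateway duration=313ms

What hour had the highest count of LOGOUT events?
8

To find the peak hour:

1. Group all LOGOUT events by hour
2. Count events in each hour
3. Find hour with maximum count
4. Peak hour: 8 (with 5 events)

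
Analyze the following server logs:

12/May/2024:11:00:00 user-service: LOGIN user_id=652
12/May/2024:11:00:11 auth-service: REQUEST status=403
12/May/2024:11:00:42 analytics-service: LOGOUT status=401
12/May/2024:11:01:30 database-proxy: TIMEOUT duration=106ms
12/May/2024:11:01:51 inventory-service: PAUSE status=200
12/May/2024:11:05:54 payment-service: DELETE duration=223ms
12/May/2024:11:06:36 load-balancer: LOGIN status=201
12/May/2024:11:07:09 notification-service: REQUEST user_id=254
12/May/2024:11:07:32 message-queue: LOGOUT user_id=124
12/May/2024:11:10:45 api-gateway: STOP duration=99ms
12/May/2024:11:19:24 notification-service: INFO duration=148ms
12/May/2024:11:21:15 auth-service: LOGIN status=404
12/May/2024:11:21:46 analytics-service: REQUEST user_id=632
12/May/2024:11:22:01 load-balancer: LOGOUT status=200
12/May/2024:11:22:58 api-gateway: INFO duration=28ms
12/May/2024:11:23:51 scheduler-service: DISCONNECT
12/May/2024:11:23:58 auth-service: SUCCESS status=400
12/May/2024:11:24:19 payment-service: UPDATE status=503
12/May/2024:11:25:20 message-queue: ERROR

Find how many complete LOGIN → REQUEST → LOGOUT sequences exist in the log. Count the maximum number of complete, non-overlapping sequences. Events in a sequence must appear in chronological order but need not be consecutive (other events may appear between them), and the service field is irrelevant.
3

To count sequences:

1. Look for pattern: LOGIN → REQUEST → LOGOUT
2. Greedily scan the log in chronological order, matching each sequence element in turn (ignoring service)
3. Each time the full pattern completes, increment the count and restart matching from the next event
4. Complete non-overlapping sequences found: 3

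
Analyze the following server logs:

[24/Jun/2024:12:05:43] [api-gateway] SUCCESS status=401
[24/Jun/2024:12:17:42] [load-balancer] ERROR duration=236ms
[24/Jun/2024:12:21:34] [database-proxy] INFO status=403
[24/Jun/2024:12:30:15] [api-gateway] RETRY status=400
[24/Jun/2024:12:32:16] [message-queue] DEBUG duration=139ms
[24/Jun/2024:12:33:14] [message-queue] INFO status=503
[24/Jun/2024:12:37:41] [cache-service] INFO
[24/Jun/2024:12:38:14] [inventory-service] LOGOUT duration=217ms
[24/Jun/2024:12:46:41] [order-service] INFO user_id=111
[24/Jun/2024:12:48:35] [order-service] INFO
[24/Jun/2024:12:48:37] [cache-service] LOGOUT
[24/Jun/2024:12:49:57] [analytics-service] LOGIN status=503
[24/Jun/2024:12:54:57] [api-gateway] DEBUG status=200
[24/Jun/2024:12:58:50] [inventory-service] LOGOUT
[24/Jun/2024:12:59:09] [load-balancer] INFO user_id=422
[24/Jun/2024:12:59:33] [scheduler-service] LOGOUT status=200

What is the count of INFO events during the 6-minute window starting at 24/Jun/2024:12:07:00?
0

To count events in the time window:

1. Window boundaries: 24/Jun/2024:12:07:00 to 24/Jun/2024:12:13:00
2. Filter for INFO events within this window
3. Count matching events: 0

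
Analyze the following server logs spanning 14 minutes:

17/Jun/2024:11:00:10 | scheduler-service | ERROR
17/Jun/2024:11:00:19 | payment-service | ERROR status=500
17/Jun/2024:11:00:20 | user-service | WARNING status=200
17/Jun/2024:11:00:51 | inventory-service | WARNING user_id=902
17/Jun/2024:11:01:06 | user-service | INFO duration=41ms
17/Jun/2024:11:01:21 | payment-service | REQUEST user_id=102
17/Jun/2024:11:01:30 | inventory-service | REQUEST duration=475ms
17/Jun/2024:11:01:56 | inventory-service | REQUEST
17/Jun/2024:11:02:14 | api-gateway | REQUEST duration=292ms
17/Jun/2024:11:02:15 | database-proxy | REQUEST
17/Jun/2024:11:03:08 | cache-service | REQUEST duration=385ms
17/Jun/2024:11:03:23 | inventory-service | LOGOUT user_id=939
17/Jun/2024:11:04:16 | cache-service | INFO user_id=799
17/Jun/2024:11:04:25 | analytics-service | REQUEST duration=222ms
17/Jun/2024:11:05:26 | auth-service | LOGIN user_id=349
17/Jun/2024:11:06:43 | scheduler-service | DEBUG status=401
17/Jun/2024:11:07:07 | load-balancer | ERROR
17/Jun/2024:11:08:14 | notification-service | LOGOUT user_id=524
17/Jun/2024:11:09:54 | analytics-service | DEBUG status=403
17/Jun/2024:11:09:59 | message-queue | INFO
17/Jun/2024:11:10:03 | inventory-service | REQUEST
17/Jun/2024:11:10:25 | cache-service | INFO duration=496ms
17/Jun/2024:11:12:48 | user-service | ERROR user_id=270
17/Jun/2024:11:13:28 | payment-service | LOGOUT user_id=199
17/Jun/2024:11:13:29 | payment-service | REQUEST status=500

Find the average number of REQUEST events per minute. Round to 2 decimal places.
0.64

To calculate the rate:

1. Count total REQUEST events: 9
2. Total time period: 14 minutes
3. Rate = 9 / 14 = 0.64 events per minute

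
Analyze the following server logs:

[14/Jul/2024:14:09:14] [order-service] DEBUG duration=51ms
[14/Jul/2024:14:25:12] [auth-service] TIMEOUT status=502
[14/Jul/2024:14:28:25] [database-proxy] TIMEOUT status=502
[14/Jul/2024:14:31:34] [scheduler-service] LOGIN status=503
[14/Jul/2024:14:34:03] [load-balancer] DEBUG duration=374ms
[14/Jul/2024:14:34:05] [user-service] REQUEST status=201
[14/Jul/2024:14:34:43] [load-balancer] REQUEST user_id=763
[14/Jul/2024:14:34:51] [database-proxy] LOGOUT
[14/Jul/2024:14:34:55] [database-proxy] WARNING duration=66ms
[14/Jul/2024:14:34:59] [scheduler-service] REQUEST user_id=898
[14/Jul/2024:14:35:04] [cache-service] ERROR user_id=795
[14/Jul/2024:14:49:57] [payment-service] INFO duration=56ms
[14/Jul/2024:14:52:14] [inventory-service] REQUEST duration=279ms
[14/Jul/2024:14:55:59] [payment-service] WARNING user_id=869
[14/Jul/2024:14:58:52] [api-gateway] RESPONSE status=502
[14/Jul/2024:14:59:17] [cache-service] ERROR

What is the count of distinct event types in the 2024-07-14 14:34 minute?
4

To count unique event types:

1. Filter events in the minute starting at 2024-07-14 14:34
2. Extract event types from matching entries
3. Count unique types: 4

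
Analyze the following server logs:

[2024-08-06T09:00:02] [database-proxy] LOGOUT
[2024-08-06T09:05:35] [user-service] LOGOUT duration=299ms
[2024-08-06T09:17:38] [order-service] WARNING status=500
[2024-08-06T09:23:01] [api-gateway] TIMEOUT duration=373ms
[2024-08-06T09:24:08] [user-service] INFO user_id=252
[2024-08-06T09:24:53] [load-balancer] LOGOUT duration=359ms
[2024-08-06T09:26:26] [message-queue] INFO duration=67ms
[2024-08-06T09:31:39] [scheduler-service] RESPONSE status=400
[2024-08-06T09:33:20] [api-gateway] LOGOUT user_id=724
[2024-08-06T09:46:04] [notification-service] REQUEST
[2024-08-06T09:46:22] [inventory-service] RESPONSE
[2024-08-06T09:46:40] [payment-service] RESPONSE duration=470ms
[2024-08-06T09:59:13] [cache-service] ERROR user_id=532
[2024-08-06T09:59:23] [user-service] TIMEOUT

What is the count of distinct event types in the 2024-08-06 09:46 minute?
2

To count unique event types:

1. Filter events in the minute starting at 2024-08-06 09:46
2. Extract event types from matching entries
3. Count unique types: 2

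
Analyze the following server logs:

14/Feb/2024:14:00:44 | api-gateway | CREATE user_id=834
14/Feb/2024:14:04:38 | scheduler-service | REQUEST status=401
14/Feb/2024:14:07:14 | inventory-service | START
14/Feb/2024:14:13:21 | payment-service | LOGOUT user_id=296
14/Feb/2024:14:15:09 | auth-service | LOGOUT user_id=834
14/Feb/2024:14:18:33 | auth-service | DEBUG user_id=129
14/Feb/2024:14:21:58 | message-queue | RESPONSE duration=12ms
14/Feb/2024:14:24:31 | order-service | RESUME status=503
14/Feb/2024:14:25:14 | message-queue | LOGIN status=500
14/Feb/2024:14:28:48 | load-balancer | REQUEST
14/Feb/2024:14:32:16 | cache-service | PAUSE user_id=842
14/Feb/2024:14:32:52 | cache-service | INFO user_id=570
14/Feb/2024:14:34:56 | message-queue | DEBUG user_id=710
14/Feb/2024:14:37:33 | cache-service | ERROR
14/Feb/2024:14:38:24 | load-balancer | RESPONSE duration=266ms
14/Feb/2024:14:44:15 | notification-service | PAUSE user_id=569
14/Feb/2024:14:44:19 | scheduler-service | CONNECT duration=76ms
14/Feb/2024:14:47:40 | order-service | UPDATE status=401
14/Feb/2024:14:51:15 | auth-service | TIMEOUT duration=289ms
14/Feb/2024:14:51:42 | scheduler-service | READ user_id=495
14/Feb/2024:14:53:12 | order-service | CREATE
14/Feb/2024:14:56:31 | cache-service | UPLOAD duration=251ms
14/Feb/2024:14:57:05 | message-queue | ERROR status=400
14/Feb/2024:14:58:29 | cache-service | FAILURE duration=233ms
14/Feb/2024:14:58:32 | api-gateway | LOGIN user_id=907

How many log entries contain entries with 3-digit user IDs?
10

To find matching entries:

1. Pattern to match: entries with 3-digit user IDs
2. Scan each log entry for the pattern
3. Count matches: 10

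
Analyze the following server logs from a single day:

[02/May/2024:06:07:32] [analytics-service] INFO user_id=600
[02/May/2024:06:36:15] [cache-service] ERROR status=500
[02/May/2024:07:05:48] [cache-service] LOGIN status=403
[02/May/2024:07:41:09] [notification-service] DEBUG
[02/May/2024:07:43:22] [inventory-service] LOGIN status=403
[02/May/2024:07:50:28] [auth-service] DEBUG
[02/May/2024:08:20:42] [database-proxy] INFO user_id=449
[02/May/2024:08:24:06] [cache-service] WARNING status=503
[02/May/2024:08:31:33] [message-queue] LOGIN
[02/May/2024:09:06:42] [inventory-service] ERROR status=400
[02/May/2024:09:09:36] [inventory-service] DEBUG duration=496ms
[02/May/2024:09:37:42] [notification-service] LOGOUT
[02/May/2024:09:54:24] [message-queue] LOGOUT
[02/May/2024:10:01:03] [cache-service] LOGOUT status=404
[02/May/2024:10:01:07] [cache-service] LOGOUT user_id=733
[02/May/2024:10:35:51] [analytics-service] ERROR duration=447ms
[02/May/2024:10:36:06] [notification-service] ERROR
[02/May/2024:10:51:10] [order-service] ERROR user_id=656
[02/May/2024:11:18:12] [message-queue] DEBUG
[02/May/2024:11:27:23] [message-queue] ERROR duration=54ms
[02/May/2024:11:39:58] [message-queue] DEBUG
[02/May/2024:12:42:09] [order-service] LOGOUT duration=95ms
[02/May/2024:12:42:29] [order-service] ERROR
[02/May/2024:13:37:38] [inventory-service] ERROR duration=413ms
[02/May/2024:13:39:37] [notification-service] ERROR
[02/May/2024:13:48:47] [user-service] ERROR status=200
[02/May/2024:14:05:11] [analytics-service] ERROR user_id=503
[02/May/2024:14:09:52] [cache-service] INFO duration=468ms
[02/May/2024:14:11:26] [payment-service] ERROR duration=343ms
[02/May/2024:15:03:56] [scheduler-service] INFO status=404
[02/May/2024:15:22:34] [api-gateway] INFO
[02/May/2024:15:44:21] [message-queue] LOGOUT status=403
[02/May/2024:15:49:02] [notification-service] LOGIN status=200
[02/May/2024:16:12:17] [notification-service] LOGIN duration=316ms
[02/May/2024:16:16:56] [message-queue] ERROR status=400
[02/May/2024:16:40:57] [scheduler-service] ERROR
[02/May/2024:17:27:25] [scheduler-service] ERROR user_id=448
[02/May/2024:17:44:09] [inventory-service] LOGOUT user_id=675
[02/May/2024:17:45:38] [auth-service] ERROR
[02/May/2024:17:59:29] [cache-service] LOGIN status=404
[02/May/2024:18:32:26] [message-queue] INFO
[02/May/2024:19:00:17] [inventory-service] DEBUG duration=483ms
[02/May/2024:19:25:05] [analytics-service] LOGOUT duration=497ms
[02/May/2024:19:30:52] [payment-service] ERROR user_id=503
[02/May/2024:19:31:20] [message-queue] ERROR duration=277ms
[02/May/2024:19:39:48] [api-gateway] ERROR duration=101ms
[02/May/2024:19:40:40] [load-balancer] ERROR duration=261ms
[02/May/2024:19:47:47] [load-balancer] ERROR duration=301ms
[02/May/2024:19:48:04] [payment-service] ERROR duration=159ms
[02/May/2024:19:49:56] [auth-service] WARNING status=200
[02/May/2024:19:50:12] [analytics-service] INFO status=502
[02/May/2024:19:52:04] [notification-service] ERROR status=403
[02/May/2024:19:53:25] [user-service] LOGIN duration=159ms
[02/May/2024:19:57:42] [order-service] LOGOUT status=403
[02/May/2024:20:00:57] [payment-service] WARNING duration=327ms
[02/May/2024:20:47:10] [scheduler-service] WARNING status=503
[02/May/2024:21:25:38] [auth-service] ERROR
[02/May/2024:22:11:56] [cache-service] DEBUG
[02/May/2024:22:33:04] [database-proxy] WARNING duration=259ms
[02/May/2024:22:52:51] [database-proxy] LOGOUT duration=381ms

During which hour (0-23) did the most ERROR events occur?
19

To find the peak hour:

1. Group all ERROR events by hour
2. Count events in each hour
3. Find hour with maximum count
4. Peak hour: 19 (with 7 events)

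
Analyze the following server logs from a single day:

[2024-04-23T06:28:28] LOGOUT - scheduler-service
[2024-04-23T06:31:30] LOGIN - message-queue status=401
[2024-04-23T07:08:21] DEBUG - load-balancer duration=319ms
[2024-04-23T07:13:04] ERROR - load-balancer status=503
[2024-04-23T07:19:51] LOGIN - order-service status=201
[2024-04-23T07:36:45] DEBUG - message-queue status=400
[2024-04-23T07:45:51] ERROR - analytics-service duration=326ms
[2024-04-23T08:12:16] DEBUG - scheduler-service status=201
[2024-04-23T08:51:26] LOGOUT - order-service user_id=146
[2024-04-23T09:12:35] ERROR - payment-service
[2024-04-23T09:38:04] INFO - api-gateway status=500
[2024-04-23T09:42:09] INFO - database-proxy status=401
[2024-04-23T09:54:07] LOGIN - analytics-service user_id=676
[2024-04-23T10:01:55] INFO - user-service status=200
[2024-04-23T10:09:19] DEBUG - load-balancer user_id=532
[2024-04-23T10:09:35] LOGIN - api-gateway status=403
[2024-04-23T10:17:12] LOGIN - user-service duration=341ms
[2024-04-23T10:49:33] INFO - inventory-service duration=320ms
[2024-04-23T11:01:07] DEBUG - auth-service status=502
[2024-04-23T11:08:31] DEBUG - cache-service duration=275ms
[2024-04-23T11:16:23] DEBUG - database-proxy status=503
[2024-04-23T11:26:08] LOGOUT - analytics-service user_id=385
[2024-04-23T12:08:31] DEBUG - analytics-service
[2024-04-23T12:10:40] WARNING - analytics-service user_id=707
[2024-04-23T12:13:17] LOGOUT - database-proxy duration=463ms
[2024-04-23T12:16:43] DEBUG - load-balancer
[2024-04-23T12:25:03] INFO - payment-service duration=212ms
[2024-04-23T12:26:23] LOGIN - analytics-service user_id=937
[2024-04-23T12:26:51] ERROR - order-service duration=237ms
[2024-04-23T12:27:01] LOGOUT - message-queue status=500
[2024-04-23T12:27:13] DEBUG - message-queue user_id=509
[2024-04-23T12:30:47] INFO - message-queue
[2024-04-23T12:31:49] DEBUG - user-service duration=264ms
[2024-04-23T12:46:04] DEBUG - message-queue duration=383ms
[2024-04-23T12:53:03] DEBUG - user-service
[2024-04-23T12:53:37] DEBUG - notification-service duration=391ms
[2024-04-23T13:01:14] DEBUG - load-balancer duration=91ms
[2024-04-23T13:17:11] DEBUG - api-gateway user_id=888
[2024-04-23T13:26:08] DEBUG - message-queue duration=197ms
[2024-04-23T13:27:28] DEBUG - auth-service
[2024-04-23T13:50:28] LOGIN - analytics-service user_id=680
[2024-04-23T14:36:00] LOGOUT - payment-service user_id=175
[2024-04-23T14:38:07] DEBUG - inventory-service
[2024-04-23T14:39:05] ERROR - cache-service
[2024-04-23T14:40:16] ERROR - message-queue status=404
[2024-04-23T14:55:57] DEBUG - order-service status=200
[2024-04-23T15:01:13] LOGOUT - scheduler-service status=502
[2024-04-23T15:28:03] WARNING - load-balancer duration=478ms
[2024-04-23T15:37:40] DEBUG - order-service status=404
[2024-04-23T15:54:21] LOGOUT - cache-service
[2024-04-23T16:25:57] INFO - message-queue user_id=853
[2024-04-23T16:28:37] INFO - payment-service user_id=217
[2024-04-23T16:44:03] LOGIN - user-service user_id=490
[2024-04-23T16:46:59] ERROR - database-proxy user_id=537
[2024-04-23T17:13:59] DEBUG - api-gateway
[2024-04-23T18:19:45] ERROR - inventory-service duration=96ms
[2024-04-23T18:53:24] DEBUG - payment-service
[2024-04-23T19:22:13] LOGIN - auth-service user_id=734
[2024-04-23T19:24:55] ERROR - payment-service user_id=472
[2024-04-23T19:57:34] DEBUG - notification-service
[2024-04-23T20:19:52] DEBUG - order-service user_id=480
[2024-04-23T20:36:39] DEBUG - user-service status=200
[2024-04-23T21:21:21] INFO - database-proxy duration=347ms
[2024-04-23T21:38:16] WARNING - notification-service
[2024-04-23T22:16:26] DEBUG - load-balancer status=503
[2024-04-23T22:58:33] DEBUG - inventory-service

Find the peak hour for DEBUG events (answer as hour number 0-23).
12

To find the peak hour:

1. Group all DEBUG events by hour
2. Count events in each hour
3. Find hour with maximum count
4. Peak hour: 12 (with 7 events)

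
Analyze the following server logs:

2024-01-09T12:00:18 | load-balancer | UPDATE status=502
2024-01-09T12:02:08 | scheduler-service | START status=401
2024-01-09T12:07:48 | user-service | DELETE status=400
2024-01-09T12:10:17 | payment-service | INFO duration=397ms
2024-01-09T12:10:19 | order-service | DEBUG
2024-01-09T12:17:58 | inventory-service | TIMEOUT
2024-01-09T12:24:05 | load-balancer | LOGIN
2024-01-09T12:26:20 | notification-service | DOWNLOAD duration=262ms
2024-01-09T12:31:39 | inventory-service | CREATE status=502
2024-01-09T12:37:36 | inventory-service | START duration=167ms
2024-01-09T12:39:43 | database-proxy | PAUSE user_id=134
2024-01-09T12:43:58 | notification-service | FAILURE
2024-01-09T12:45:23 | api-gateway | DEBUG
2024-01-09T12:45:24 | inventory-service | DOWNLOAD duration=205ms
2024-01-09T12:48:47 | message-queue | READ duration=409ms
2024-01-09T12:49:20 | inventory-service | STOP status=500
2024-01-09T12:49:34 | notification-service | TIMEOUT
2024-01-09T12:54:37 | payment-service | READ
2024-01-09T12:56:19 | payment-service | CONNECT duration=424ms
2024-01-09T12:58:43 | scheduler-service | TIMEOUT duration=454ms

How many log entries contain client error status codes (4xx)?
2

To find matching entries:

1. Pattern to match: client error status codes (4xx)
2. Scan each log entry for the pattern
3. Count matches: 2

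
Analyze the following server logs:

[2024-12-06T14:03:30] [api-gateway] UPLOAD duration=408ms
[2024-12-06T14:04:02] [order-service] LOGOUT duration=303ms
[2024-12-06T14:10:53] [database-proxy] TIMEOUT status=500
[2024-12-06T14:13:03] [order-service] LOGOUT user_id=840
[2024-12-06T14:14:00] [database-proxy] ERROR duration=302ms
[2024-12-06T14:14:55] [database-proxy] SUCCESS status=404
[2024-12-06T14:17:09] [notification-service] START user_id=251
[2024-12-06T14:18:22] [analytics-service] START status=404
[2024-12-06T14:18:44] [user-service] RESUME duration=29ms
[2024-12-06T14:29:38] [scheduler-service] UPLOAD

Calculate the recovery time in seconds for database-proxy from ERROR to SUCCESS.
55

To calculate recovery time:

1. Find ERROR event for database-proxy: 2024-12-06T14:14:00
2. Find next SUCCESS event for database-proxy: 2024-12-06T14:14:55
3. Recovery time: 2024-12-06T14:14:55 - 2024-12-06T14:14:00 = 55 seconds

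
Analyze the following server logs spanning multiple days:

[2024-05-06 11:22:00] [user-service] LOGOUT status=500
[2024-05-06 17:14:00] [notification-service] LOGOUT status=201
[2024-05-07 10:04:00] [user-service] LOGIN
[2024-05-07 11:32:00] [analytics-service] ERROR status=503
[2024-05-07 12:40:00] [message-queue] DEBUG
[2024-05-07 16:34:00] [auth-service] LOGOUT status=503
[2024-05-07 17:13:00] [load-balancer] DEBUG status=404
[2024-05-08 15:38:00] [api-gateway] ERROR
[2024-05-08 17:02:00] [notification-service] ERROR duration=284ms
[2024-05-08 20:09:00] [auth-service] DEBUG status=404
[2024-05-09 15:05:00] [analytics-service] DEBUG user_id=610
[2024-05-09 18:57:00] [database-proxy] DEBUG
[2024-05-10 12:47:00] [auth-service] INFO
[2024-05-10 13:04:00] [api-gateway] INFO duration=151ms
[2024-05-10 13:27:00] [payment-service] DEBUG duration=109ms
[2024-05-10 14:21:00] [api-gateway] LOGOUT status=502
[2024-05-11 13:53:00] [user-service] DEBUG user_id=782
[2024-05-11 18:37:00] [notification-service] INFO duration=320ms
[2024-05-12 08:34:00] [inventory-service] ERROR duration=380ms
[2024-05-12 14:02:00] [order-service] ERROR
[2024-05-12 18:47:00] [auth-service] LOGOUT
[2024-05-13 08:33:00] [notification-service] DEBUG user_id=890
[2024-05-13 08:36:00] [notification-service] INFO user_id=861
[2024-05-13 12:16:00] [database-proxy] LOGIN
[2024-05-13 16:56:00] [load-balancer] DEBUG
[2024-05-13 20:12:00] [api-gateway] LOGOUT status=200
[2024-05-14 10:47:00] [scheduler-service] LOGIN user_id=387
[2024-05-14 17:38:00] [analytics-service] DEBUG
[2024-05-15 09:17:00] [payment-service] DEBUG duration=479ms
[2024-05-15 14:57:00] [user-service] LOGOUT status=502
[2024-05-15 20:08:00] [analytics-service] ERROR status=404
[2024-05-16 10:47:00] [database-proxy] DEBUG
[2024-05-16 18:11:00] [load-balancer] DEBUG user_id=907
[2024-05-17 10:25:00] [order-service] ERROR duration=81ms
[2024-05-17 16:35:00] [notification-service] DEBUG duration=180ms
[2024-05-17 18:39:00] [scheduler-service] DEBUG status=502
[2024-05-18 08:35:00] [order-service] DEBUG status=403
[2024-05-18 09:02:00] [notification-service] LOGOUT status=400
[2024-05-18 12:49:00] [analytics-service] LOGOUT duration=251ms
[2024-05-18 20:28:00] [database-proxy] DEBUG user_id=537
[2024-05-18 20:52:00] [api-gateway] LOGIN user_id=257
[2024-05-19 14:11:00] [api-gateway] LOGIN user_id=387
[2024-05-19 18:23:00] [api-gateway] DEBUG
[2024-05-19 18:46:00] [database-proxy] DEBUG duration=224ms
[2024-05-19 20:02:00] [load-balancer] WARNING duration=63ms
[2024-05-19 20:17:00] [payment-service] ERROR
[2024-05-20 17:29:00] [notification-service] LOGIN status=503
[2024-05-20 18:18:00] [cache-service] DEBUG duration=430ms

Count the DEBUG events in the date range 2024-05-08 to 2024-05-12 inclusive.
5

To filter by date range:

1. Date range: 2024-05-08 through 2024-05-12, both dates inclusive
2. Filter for DEBUG events whose date falls in this range
3. Count matching events: 5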